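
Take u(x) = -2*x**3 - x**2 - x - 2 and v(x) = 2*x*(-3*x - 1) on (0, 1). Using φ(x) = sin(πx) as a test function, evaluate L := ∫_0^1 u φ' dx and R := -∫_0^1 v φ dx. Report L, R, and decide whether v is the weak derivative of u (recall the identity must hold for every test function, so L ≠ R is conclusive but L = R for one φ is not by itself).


LHS = -24/π^3 + 10/π, RHS = -24/π^3 + 8/π. No, v is not the weak derivative of u.

u(x) = -2*x**3 - x**2 - x - 2, classical derivative u'(x) = -6*x**2 - 2*x - 1.
φ(x) = sin(πx), so φ'(x) = π*cos(π*x).
Note φ(0) = φ(1) = 0, so the boundary term u·φ vanishes.
LHS = ∫_0^1 u(x) φ'(x) dx = ∫_0^1 (-2*π*x^3*cos(π*x) - π*x^2*cos(π*x) - π*x*cos(π*x) - 2*π*cos(π*x)) dx. Term by term:
  ∫_0^1 -2*π*cos(π*x) dx = 0;  ∫_0^1 -π*x*cos(π*x) dx = 2/π;  ∫_0^1 -π*x^2*cos(π*x) dx = 2/π;
  ∫_0^1 -2*π*x^3*cos(π*x) dx = -24/π^3 + 6/π.
Sum: 0 + 2/π + 2/π + -24/π^3 + 6/π = -24/π^3 + 10/π.
So LHS = -24/π^3 + 10/π.
∫_0^1 v(x) φ(x) dx = ∫_0^1 (-6*x^2*sin(π*x) - 2*x*sin(π*x)) dx. Term by term:
  ∫_0^1 -6*x^2*sin(π*x) dx = -6/π + 24/π^3;  ∫_0^1 -2*x*sin(π*x) dx = -2/π.
Sum: -6/π + 24/π^3 − 2/π = -8/π + 24/π^3.
So RHS = -∫_0^1 v(x) φ(x) dx = -24/π^3 + 8/π.
LHS − RHS = 2/π ≠ 0, so the identity fails.
(For a valid weak derivative the identity must hold for EVERY test function, in particular this one. The failure shows v is NOT the weak derivative of u.)
Correct weak derivative would be u'(x) = -6*x**2 - 2*x - 1.


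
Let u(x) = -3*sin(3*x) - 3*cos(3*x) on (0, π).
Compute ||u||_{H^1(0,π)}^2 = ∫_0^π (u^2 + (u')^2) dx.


||u||_{H^1(0,π)}^2 = 90*π

u'(x) = 9*sin(3*x) - 9*cos(3*x).
Expand u² and (u')² and integrate term by term on (0, π), using: for integers n ≥ 1, ∫_0^π sin²(nx) dx = ∫_0^π cos²(nx) dx = π/2; for n ≠ n', ∫_0^π sin(nx)sin(n'x) dx = ∫_0^π cos(nx)cos(n'x) dx = 0; and by product-to-sum, ∫_0^π sin(nx)cos(n'x) dx = ½∫_0^π [sin((n+n')x) + sin((n−n')x)] dx, which is 0 when n+n' is even and 2n/(n²−n'²) when n+n' is odd (it need not vanish on (0, π)).
  u² squared terms: (-3)²·∫cos(3x)² dx = 9·π/2 = 9*π/2;  (-3)²·∫sin(3x)² dx = 9·π/2 = 9*π/2.
  u² cross terms: 2·(-3)·(-3)·∫cos(3x)·sin(3x) dx = 18·(0) = 0.
  So ∫_0^π u² dx = 9*π/2 + 9*π/2 + 0 = 9*π.
  (u')² squared terms: (-9)²·∫cos(3x)² dx = 81·π/2 = 81*π/2;  (9)²·∫sin(3x)² dx = 81·π/2 = 81*π/2.
  (u')² cross terms: 2·(-9)·(9)·∫cos(3x)·sin(3x) dx = -162·(0) = 0.
  So ∫_0^π (u')² dx = 81*π/2 + 81*π/2 + 0 = 81*π.
||u||_{H^1}^2 = (9*π) + (81*π) = 90*π.


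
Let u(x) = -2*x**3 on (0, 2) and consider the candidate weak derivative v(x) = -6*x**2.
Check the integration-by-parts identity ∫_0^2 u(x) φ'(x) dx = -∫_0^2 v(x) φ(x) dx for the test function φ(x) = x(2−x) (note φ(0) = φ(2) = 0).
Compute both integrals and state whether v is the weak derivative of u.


LHS = 48/5, RHS = 48/5. Yes, v = u' weakly.

u(x) = -2*x**3, classical derivative u'(x) = -6*x**2.
φ(x) = x(2−x), so φ'(x) = 2 - 2*x.
Note φ(0) = φ(2) = 0, so the boundary term u·φ vanishes.
LHS = ∫_0^2 u(x) φ'(x) dx = ∫_0^2 (4*x^4 - 4*x^3) dx. Term by term:
  ∫_0^2 4*x^4 dx = 128/5;  ∫_0^2 -4*x^3 dx = -16.
Sum: 128/5 − 16 = 48/5.
So LHS = 48/5.
∫_0^2 v(x) φ(x) dx = ∫_0^2 (6*x^4 - 12*x^3) dx. Term by term:
  ∫_0^2 6*x^4 dx = 192/5;  ∫_0^2 -12*x^3 dx = -48.
Sum: 192/5 − 48 = -48/5.
So RHS = -∫_0^2 v(x) φ(x) dx = 48/5.
LHS = RHS, so the identity holds for this test φ.
Moreover u is smooth here and v(x) = u'(x) = -6*x**2 pointwise, so the identity holds for every test function. Hence v is the weak derivative of u.


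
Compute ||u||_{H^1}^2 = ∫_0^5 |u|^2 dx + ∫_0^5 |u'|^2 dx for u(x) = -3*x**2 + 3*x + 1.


||u||_{H^1}^2 = 8225/2

The H^1 norm (squared) on an interval (0, L) is
  ||u||_{H^1}^2 = ∫_0^L u(x)^2 dx + ∫_0^L u'(x)^2 dx.
Compute u'(x) = 3 - 6*x.
Then u(x)^2 = 9*x**4 - 18*x**3 + 3*x**2 + 6*x + 1 and u'(x)^2 = 36*x**2 - 36*x + 9.
Integrate each monomial from 0 to 5 using ∫_0^5 c·x^n dx = c·5^(n+1)/(n+1):
  ∫_0^5 u(x)^2 dx = ∫_0^5 (9*x^4 - 18*x^3 + 3*x^2 + 6*x + 1) dx. Term by term:
    ∫_0^5 9*x^4 dx = 5625;  ∫_0^5 -18*x^3 dx = -5625/2;  ∫_0^5 3*x^2 dx = 125;
    ∫_0^5 6*x dx = 75;  ∫_0^5 1 dx = 5.
  Sum: 5625 − 5625/2 + 125 + 75 + 5 = 6035/2.
  ∫_0^5 u'(x)^2 dx = ∫_0^5 (36*x^2 - 36*x + 9) dx. Term by term:
    ∫_0^5 36*x^2 dx = 1500;  ∫_0^5 -36*x dx = -450;  ∫_0^5 9 dx = 45.
  Sum: 1500 − 450 + 45 = 1095.
Adding: ||u||_{H^1}^2 = 6035/2 + 1095 = 8225/2.


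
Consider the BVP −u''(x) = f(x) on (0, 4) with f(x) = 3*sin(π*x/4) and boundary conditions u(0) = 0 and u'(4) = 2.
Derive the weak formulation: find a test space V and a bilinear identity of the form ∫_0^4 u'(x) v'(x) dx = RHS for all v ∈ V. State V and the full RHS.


V = {v ∈ H^1(0, 4) : v(0) = 0} (test functions vanish at x = 0 where u is specified); weak form: ∫_0^4 u'v' dx = ∫_0^4 (3*sin(π*x/4)) v dx + 2·v(4) for all v ∈ V.

Multiply both sides by a test function v and integrate from 0 to 4:
  ∫_0^4 −u''(x) v(x) dx = ∫_0^4 f(x) v(x) dx.
Integrate the LHS by parts once:
  ∫_0^4 −u'' v dx = −[u'(x) v(x)]_0^4 + ∫_0^4 u'(x) v'(x) dx.
Thus ∫_0^4 u'(x) v'(x) dx = ∫_0^4 f(x) v(x) dx + [u'(x) v(x)]_0^4.
Choose V so that boundary terms are either known or forced to vanish.
Mixed BC: u(0) = 0 (Dirichlet) and u'(4) = 2 (Neumann). Define V = {v ∈ H^1(0, 4) : v(0) = 0}. Then [u' v]_0^4 = u'(4)·v(4) − u'(0)·0 = 2·v(4).
Weak formulation: find u (satisfying any essential BC) such that ∫_0^4 u'(x) v'(x) dx = ∫_0^4 f v dx + 2·v(4) for all v ∈ V (Dirichlet at 0 absorbed into V; Neumann datum at x = 4 contributes the boundary term).
Substituting f(x) = 3*sin(π*x/4), the right-hand side is ∫_0^4 (3*sin(π*x/4)) v dx + 2·v(4).


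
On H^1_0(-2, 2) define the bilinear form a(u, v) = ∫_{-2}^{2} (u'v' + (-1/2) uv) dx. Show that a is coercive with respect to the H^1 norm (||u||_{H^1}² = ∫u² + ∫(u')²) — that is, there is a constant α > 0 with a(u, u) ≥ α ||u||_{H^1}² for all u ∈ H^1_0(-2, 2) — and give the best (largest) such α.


α = (-8 + π^2)/(π^2 + 16)

Coercivity of a(·,·) on H^1_0(-2, 2) means a(u, u) ≥ α ||u||_{H^1}² for every u ∈ H^1_0.
The interval has length L = 4, and Poincaré/coercivity depend only on L. Here a(u, u) = ∫(u')² + (-1/2)·∫u².
Here c = -1/2 < 0 with |c| < (π/L)² = π^2/16, so coercivity still holds. The condition a(u,u) ≥ α||u||_{H^1}² reads (1−α)∫(u')² ≥ (α−c)∫u². Any admissible α is ≤ 1 (rapidly oscillating u have ∫u²/∫(u')² → 0), and α = 1 would force 0 ≥ (1−c)∫u², impossible since c < 1; so 1−α > 0. By the sharp Poincaré inequality on H^1_0 of an interval of length L, ∫(u')² ≥ (π/L)²∫u² with equality for the first sine mode sin(π(x−x₀)/L) (x₀ the left endpoint), so the inequality holds for all u iff (1−α)(π/L)² ≥ α − c, i.e. α ≤ ((π/L)² + c)/((π/L)² + 1) = (1 + c(L/π)²)/(1 + (L/π)²). (Direct route, valid since c ≤ 0: Poincaré gives c∫u² ≥ c(L/π)²∫(u')², so a(u,u) ≥ (1 + c(L/π)²)∫(u')², while ||u||_{H^1}² ≤ (1 + (L/π)²)∫(u')²; dividing yields the same α.) With (π/L)² = π^2/16 and c = -1/2, the largest admissible constant is α = ((π/L)² + c)/((π/L)² + 1).
Simplifying, α = (-8 + π^2)/(π^2 + 16).


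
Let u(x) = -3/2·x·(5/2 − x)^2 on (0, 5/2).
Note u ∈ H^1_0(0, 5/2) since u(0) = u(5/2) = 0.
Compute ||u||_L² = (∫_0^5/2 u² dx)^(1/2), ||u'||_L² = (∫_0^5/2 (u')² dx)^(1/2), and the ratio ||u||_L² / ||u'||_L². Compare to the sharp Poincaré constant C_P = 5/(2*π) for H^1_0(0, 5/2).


||u||_L² / ||u'||_L² = 5*sqrt(14)/28 < C_P = 5/(2*π).

u(x) = -3/2·x·(5/2 − x)^2, so u'(x) = -9*x^2/2 + 15*x - 75/8.
u(x) = -3/2·x·(5/2 − x)^2 vanishes at x = 0 and x = 5/2, so u ∈ H^1_0(0, 5/2). Differentiate via the product rule and integrate the resulting polynomials term by term.
  ∫_0^5/2 u² dx = ∫_0^5/2 (9*x^6/4 - 45*x^5/2 + 675*x^4/8 - 1125*x^3/8 + 5625*x^2/64) dx. Term by term:
    ∫_0^5/2 9*x^6/4 dx = 703125/3584;  ∫_0^5/2 -45*x^5/2 dx = -234375/256;  ∫_0^5/2 675*x^4/8 dx = 421875/256;
    ∫_0^5/2 -1125*x^3/8 dx = -703125/512;  ∫_0^5/2 5625*x^2/64 dx = 234375/512.
  Sum: 703125/3584 − 234375/256 + 421875/256 − 703125/512 + 234375/512 = 46875/3584.
  ∫_0^5/2 (u')² dx = ∫_0^5/2 (81*x^4/4 - 135*x^3 + 2475*x^2/8 - 1125*x/4 + 5625/64) dx. Term by term:
    ∫_0^5/2 81*x^4/4 dx = 50625/128;  ∫_0^5/2 -135*x^3 dx = -84375/64;  ∫_0^5/2 2475*x^2/8 dx = 103125/64;
    ∫_0^5/2 -1125*x/4 dx = -28125/32;  ∫_0^5/2 5625/64 dx = 28125/128.
  Sum: 50625/128 − 84375/64 + 103125/64 − 28125/32 + 28125/128 = 1875/64.
∫_0^5/2 u² dx = 46875/3584, so ||u||_L² = 125*sqrt(42)/224.
∫_0^5/2 (u')² dx = 1875/64, so ||u'||_L² = 25*sqrt(3)/8.
Ratio ||u||_L² / ||u'||_L² = 5*sqrt(14)/28.
Sharp Poincaré constant on H^1_0(0, 5/2) is C_P = L/π = 5/(2*π), achieved by sin(2*π/5·x).
A polynomial bump cannot attain the sharp Poincaré constant (only the first sine eigenfunction does), so the ratio is strictly less than C_P, consistent with ||u||_L² ≤ C_P ||u'||_L².


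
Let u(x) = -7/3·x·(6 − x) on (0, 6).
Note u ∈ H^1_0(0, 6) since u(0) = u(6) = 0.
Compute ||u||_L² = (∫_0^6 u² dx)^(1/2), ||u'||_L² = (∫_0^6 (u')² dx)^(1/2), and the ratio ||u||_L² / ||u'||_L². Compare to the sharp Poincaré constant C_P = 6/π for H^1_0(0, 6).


||u||_L² / ||u'||_L² = 3*sqrt(10)/5 < C_P = 6/π.

u(x) = -7/3·x·(6 − x), so u'(x) = 14*x/3 - 14.
u(x) = -7/3·x·(6 − x) vanishes at x = 0 and x = 6, so u ∈ H^1_0(0, 6). Differentiate via the product rule and integrate the resulting polynomials term by term.
  ∫_0^6 u² dx = ∫_0^6 (49*x^4/9 - 196*x^3/3 + 196*x^2) dx. Term by term:
    ∫_0^6 49*x^4/9 dx = 42336/5;  ∫_0^6 -196*x^3/3 dx = -21168;  ∫_0^6 196*x^2 dx = 14112.
  Sum: 42336/5 − 21168 + 14112 = 7056/5.
  ∫_0^6 (u')² dx = ∫_0^6 (196*x^2/9 - 392*x/3 + 196) dx. Term by term:
    ∫_0^6 196*x^2/9 dx = 1568;  ∫_0^6 -392*x/3 dx = -2352;  ∫_0^6 196 dx = 1176.
  Sum: 1568 − 2352 + 1176 = 392.
∫_0^6 u² dx = 7056/5, so ||u||_L² = 84*sqrt(5)/5.
∫_0^6 (u')² dx = 392, so ||u'||_L² = 14*sqrt(2).
Ratio ||u||_L² / ||u'||_L² = 3*sqrt(10)/5.
Sharp Poincaré constant on H^1_0(0, 6) is C_P = L/π = 6/π, achieved by sin(π/6·x).
A polynomial bump cannot attain the sharp Poincaré constant (only the first sine eigenfunction does), so the ratio is strictly less than C_P, consistent with ||u||_L² ≤ C_P ||u'||_L².


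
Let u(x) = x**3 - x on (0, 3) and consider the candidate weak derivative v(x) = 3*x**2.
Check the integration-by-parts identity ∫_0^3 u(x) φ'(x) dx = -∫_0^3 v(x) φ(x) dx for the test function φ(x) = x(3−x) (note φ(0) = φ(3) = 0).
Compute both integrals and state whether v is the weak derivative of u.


LHS = -639/20, RHS = -729/20. No, v is not the weak derivative of u.

u(x) = x**3 - x, classical derivative u'(x) = 3*x**2 - 1.
φ(x) = x(3−x), so φ'(x) = 3 - 2*x.
Note φ(0) = φ(3) = 0, so the boundary term u·φ vanishes.
LHS = ∫_0^3 u(x) φ'(x) dx = ∫_0^3 (-2*x^4 + 3*x^3 + 2*x^2 - 3*x) dx. Term by term:
  ∫_0^3 -2*x^4 dx = -486/5;  ∫_0^3 3*x^3 dx = 243/4;  ∫_0^3 2*x^2 dx = 18;
  ∫_0^3 -3*x dx = -27/2.
Sum: -486/5 + 243/4 + 18 − 27/2 = -639/20.
So LHS = -639/20.
∫_0^3 v(x) φ(x) dx = ∫_0^3 (-3*x^4 + 9*x^3) dx. Term by term:
  ∫_0^3 -3*x^4 dx = -729/5;  ∫_0^3 9*x^3 dx = 729/4.
Sum: -729/5 + 729/4 = 729/20.
So RHS = -∫_0^3 v(x) φ(x) dx = -729/20.
LHS − RHS = 9/2 ≠ 0, so the identity fails.
(For a valid weak derivative the identity must hold for EVERY test function, in particular this one. The failure shows v is NOT the weak derivative of u.)
Correct weak derivative would be u'(x) = 3*x**2 - 1.


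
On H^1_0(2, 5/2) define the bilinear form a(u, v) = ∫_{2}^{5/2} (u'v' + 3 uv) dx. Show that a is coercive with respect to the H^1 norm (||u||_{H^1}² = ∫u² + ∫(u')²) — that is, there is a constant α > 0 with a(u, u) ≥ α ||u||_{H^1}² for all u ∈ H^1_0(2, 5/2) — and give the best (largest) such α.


α = 1

Coercivity of a(·,·) on H^1_0(2, 5/2) means a(u, u) ≥ α ||u||_{H^1}² for every u ∈ H^1_0.
The interval has length L = 1/2, and Poincaré/coercivity depend only on L. Here a(u, u) = ∫(u')² + (3)·∫u².
Here c = 3 ≥ 1, so a(u,u) = ∫(u')² + c∫u² ≥ ∫(u')² + ∫u² = ||u||_{H^1}², i.e. α = 1 works. No larger α is possible: a(u,u) ≥ α||u||_{H^1}² means (1−α)∫(u')² ≥ (α−c)∫u², and for the modes u_n = sin(nπ(x−x₀)/L) (x₀ the left endpoint) one has ∫u_n²/∫(u_n')² = (L/(nπ))² → 0, so a(u_n,u_n)/||u_n||_{H^1}² → 1. Hence the optimal constant is α = 1.
Therefore α = 1.


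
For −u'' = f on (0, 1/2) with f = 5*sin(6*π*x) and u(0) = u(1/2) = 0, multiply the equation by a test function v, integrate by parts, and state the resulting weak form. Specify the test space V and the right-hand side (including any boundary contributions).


V = H^1_0(0, 1/2) (so v(0) = v(1/2) = 0); weak form: ∫_0^1/2 u'v' dx = ∫_0^1/2 (5*sin(6*π*x)) v dx for all v ∈ V.

Multiply both sides by a test function v and integrate from 0 to 1/2:
  ∫_0^1/2 −u''(x) v(x) dx = ∫_0^1/2 f(x) v(x) dx.
Integrate the LHS by parts once:
  ∫_0^1/2 −u'' v dx = −[u'(x) v(x)]_0^1/2 + ∫_0^1/2 u'(x) v'(x) dx.
Thus ∫_0^1/2 u'(x) v'(x) dx = ∫_0^1/2 f(x) v(x) dx + [u'(x) v(x)]_0^1/2.
Choose V so that boundary terms are either known or forced to vanish.
u is Dirichlet: u(0) = u(1/2) = 0. Let V = H^1_0(0, 1/2); then v(0) = v(1/2) = 0, and [u' v]_0^1/2 = 0.
Weak formulation: find u (satisfying any essential BC) such that ∫_0^1/2 u'(x) v'(x) dx = ∫_0^1/2 f v dx for all v ∈ V.
Substituting f(x) = 5*sin(6*π*x), the right-hand side is ∫_0^1/2 (5*sin(6*π*x)) v dx.


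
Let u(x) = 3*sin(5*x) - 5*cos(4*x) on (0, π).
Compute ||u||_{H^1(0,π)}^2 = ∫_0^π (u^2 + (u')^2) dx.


||u||_{H^1(0,π)}^2 = -1700/3 + 659*π/2

u'(x) = 20*sin(4*x) + 15*cos(5*x).
Expand u² and (u')² and integrate term by term on (0, π), using: for integers n ≥ 1, ∫_0^π sin²(nx) dx = ∫_0^π cos²(nx) dx = π/2; for n ≠ n', ∫_0^π sin(nx)sin(n'x) dx = ∫_0^π cos(nx)cos(n'x) dx = 0; and by product-to-sum, ∫_0^π sin(nx)cos(n'x) dx = ½∫_0^π [sin((n+n')x) + sin((n−n')x)] dx, which is 0 when n+n' is even and 2n/(n²−n'²) when n+n' is odd (it need not vanish on (0, π)).
  u² squared terms: (-5)²·∫cos(4x)² dx = 25·π/2 = 25*π/2;  (3)²·∫sin(5x)² dx = 9·π/2 = 9*π/2.
  u² cross terms: 2·(-5)·(3)·∫cos(4x)·sin(5x) dx = -30·(10/9) = -100/3.
  So ∫_0^π u² dx = 25*π/2 + 9*π/2 − 100/3 = -100/3 + 17*π.
  (u')² squared terms: (15)²·∫cos(5x)² dx = 225·π/2 = 225*π/2;  (20)²·∫sin(4x)² dx = 400·π/2 = 200*π.
  (u')² cross terms: 2·(15)·(20)·∫cos(5x)·sin(4x) dx = 600·(-8/9) = -1600/3.
  So ∫_0^π (u')² dx = 225*π/2 + 200*π − 1600/3 = -1600/3 + 625*π/2.
||u||_{H^1}^2 = (-100/3 + 17*π) + (-1600/3 + 625*π/2) = -1700/3 + 659*π/2.


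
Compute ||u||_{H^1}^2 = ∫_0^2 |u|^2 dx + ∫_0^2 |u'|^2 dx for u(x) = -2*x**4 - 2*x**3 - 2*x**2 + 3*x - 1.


||u||_{H^1}^2 = 1064176/315

The H^1 norm (squared) on an interval (0, L) is
  ||u||_{H^1}^2 = ∫_0^L u(x)^2 dx + ∫_0^L u'(x)^2 dx.
Compute u'(x) = -8*x**3 - 6*x**2 - 4*x + 3.
Then u(x)^2 = 4*x**8 + 8*x**7 + 12*x**6 - 4*x**5 - 4*x**4 - 8*x**3 + 13*x**2 - 6*x + 1 and u'(x)^2 = 64*x**6 + 96*x**5 + 100*x**4 - 20*x**2 - 24*x + 9.
Integrate each monomial from 0 to 2 using ∫_0^2 c·x^n dx = c·2^(n+1)/(n+1):
  ∫_0^2 u(x)^2 dx = ∫_0^2 (4*x^8 + 8*x^7 + 12*x^6 - 4*x^5 - 4*x^4 - 8*x^3 + 13*x^2 - 6*x + 1) dx. Term by term:
    ∫_0^2 4*x^8 dx = 2048/9;  ∫_0^2 8*x^7 dx = 256;  ∫_0^2 12*x^6 dx = 1536/7;
    ∫_0^2 -4*x^5 dx = -128/3;  ∫_0^2 -4*x^4 dx = -128/5;  ∫_0^2 -8*x^3 dx = -32;
    ∫_0^2 13*x^2 dx = 104/3;  ∫_0^2 -6*x dx = -12;  ∫_0^2 1 dx = 2.
  Sum: 2048/9 + 256 + 1536/7 − 128/3 − 128/5 − 32 + 104/3 − 12 + 2 = 197626/315.
  ∫_0^2 u'(x)^2 dx = ∫_0^2 (64*x^6 + 96*x^5 + 100*x^4 - 20*x^2 - 24*x + 9) dx. Term by term:
    ∫_0^2 64*x^6 dx = 8192/7;  ∫_0^2 96*x^5 dx = 1024;  ∫_0^2 100*x^4 dx = 640;
    ∫_0^2 -20*x^2 dx = -160/3;  ∫_0^2 -24*x dx = -48;  ∫_0^2 9 dx = 18.
  Sum: 8192/7 + 1024 + 640 − 160/3 − 48 + 18 = 57770/21.
Adding: ||u||_{H^1}^2 = 197626/315 + 57770/21 = 1064176/315.


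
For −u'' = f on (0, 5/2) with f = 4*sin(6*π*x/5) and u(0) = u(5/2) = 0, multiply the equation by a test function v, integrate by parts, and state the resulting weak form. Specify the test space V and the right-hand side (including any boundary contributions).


V = H^1_0(0, 5/2) (so v(0) = v(5/2) = 0); weak form: ∫_0^5/2 u'v' dx = ∫_0^5/2 (4*sin(6*π*x/5)) v dx for all v ∈ V.

Multiply both sides by a test function v and integrate from 0 to 5/2:
  ∫_0^5/2 −u''(x) v(x) dx = ∫_0^5/2 f(x) v(x) dx.
Integrate the LHS by parts once:
  ∫_0^5/2 −u'' v dx = −[u'(x) v(x)]_0^5/2 + ∫_0^5/2 u'(x) v'(x) dx.
Thus ∫_0^5/2 u'(x) v'(x) dx = ∫_0^5/2 f(x) v(x) dx + [u'(x) v(x)]_0^5/2.
Choose V so that boundary terms are either known or forced to vanish.
u is Dirichlet: u(0) = u(5/2) = 0. Let V = H^1_0(0, 5/2); then v(0) = v(5/2) = 0, and [u' v]_0^5/2 = 0.
Weak formulation: find u (satisfying any essential BC) such that ∫_0^5/2 u'(x) v'(x) dx = ∫_0^5/2 f v dx for all v ∈ V.
Substituting f(x) = 4*sin(6*π*x/5), the right-hand side is ∫_0^5/2 (4*sin(6*π*x/5)) v dx.


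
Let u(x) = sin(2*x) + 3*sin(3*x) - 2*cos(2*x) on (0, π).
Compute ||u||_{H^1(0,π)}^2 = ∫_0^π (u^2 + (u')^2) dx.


||u||_{H^1(0,π)}^2 = -72 + 115*π/2

u'(x) = 4*sin(2*x) + 2*cos(2*x) + 9*cos(3*x).
Expand u² and (u')² and integrate term by term on (0, π), using: for integers n ≥ 1, ∫_0^π sin²(nx) dx = ∫_0^π cos²(nx) dx = π/2; for n ≠ n', ∫_0^π sin(nx)sin(n'x) dx = ∫_0^π cos(nx)cos(n'x) dx = 0; and by product-to-sum, ∫_0^π sin(nx)cos(n'x) dx = ½∫_0^π [sin((n+n')x) + sin((n−n')x)] dx, which is 0 when n+n' is even and 2n/(n²−n'²) when n+n' is odd (it need not vanish on (0, π)).
  u² squared terms: (-2)²·∫cos(2x)² dx = 4·π/2 = 2*π;  (3)²·∫sin(3x)² dx = 9·π/2 = 9*π/2;  (1)²·∫sin(2x)² dx = 1·π/2 = π/2.
  u² cross terms: 2·(-2)·(3)·∫cos(2x)·sin(3x) dx = -12·(6/5) = -72/5;  2·(-2)·(1)·∫cos(2x)·sin(2x) dx = -4·(0) = 0;  2·(3)·(1)·∫sin(3x)·sin(2x) dx = 6·(0) = 0.
  So ∫_0^π u² dx = 2*π + 9*π/2 + π/2 − 72/5 + 0 + 0 = -72/5 + 7*π.
  (u')² squared terms: (2)²·∫cos(2x)² dx = 4·π/2 = 2*π;  (4)²·∫sin(2x)² dx = 16·π/2 = 8*π;  (9)²·∫cos(3x)² dx = 81·π/2 = 81*π/2.
  (u')² cross terms: 2·(2)·(4)·∫cos(2x)·sin(2x) dx = 16·(0) = 0;  2·(2)·(9)·∫cos(2x)·cos(3x) dx = 36·(0) = 0;  2·(4)·(9)·∫sin(2x)·cos(3x) dx = 72·(-4/5) = -288/5.
  So ∫_0^π (u')² dx = 2*π + 8*π + 81*π/2 + 0 + 0 − 288/5 = -288/5 + 101*π/2.
||u||_{H^1}^2 = (-72/5 + 7*π) + (-288/5 + 101*π/2) = -72 + 115*π/2.


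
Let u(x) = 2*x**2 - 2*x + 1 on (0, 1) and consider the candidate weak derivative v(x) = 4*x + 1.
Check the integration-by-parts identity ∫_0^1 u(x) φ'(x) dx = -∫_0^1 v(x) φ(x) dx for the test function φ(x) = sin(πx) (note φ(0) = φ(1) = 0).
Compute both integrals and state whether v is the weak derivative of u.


LHS = 0, RHS = -6/π. No, v is not the weak derivative of u.

u(x) = 2*x**2 - 2*x + 1, classical derivative u'(x) = 4*x - 2.
φ(x) = sin(πx), so φ'(x) = π*cos(π*x).
Note φ(0) = φ(1) = 0, so the boundary term u·φ vanishes.
LHS = ∫_0^1 u(x) φ'(x) dx = ∫_0^1 (2*π*x^2*cos(π*x) - 2*π*x*cos(π*x) + π*cos(π*x)) dx. Term by term:
  ∫_0^1 π*cos(π*x) dx = 0;  ∫_0^1 -2*π*x*cos(π*x) dx = 4/π;  ∫_0^1 2*π*x^2*cos(π*x) dx = -4/π.
Sum: 0 + 4/π − 4/π = 0.
So LHS = 0.
∫_0^1 v(x) φ(x) dx = ∫_0^1 (4*x*sin(π*x) + sin(π*x)) dx. Term by term:
  ∫_0^1 4*x*sin(π*x) dx = 4/π;  ∫_0^1 sin(π*x) dx = 2/π.
Sum: 4/π + 2/π = 6/π.
So RHS = -∫_0^1 v(x) φ(x) dx = -6/π.
LHS − RHS = 6/π ≠ 0, so the identity fails.
(For a valid weak derivative the identity must hold for EVERY test function, in particular this one. The failure shows v is NOT the weak derivative of u.)
Correct weak derivative would be u'(x) = 4*x - 2.


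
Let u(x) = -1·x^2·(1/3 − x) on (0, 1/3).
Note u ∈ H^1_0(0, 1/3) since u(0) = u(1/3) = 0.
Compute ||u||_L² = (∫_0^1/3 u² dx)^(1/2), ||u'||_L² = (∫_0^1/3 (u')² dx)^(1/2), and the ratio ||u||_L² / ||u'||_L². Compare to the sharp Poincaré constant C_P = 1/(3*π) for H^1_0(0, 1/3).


||u||_L² / ||u'||_L² = sqrt(14)/42 < C_P = 1/(3*π).

u(x) = -1·x^2·(1/3 − x), so u'(x) = x*(9*x - 2)/3.
u(x) = -1·x^2·(1/3 − x) vanishes at x = 0 and x = 1/3, so u ∈ H^1_0(0, 1/3). Differentiate via the product rule and integrate the resulting polynomials term by term.
  ∫_0^1/3 u² dx = ∫_0^1/3 (x^6 - 2*x^5/3 + x^4/9) dx. Term by term:
    ∫_0^1/3 x^6 dx = 1/15309;  ∫_0^1/3 -2*x^5/3 dx = -1/6561;  ∫_0^1/3 x^4/9 dx = 1/10935.
  Sum: 1/15309 − 1/6561 + 1/10935 = 1/229635.
  ∫_0^1/3 (u')² dx = ∫_0^1/3 (9*x^4 - 4*x^3 + 4*x^2/9) dx. Term by term:
    ∫_0^1/3 9*x^4 dx = 1/135;  ∫_0^1/3 -4*x^3 dx = -1/81;  ∫_0^1/3 4*x^2/9 dx = 4/729.
  Sum: 1/135 − 1/81 + 4/729 = 2/3645.
∫_0^1/3 u² dx = 1/229635, so ||u||_L² = sqrt(35)/2835.
∫_0^1/3 (u')² dx = 2/3645, so ||u'||_L² = sqrt(10)/135.
Ratio ||u||_L² / ||u'||_L² = sqrt(14)/42.
Sharp Poincaré constant on H^1_0(0, 1/3) is C_P = L/π = 1/(3*π), achieved by sin(3*π·x).
A polynomial bump cannot attain the sharp Poincaré constant (only the first sine eigenfunction does), so the ratio is strictly less than C_P, consistent with ||u||_L² ≤ C_P ||u'||_L².


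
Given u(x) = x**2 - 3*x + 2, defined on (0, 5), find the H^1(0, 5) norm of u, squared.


||u||_{H^1}^2 = 965/6

The H^1 norm (squared) on an interval (0, L) is
  ||u||_{H^1}^2 = ∫_0^L u(x)^2 dx + ∫_0^L u'(x)^2 dx.
Compute u'(x) = 2*x - 3.
Then u(x)^2 = x**4 - 6*x**3 + 13*x**2 - 12*x + 4 and u'(x)^2 = 4*x**2 - 12*x + 9.
Integrate each monomial from 0 to 5 using ∫_0^5 c·x^n dx = c·5^(n+1)/(n+1):
  ∫_0^5 u(x)^2 dx = ∫_0^5 (x^4 - 6*x^3 + 13*x^2 - 12*x + 4) dx. Term by term:
    ∫_0^5 x^4 dx = 625;  ∫_0^5 -6*x^3 dx = -1875/2;  ∫_0^5 13*x^2 dx = 1625/3;
    ∫_0^5 -12*x dx = -150;  ∫_0^5 4 dx = 20.
  Sum: 625 − 1875/2 + 1625/3 − 150 + 20 = 595/6.
  ∫_0^5 u'(x)^2 dx = ∫_0^5 (4*x^2 - 12*x + 9) dx. Term by term:
    ∫_0^5 4*x^2 dx = 500/3;  ∫_0^5 -12*x dx = -150;  ∫_0^5 9 dx = 45.
  Sum: 500/3 − 150 + 45 = 185/3.
Adding: ||u||_{H^1}^2 = 595/6 + 185/3 = 965/6.


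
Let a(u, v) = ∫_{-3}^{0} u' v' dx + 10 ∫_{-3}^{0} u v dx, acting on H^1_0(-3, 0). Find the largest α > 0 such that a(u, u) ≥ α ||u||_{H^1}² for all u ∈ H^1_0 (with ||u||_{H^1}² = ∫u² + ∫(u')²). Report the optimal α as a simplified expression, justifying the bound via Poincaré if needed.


α = 1

Coercivity of a(·,·) on H^1_0(-3, 0) means a(u, u) ≥ α ||u||_{H^1}² for every u ∈ H^1_0.
The interval has length L = 3, and Poincaré/coercivity depend only on L. Here a(u, u) = ∫(u')² + (10)·∫u².
Here c = 10 ≥ 1, so a(u,u) = ∫(u')² + c∫u² ≥ ∫(u')² + ∫u² = ||u||_{H^1}², i.e. α = 1 works. No larger α is possible: a(u,u) ≥ α||u||_{H^1}² means (1−α)∫(u')² ≥ (α−c)∫u², and for the modes u_n = sin(nπ(x−x₀)/L) (x₀ the left endpoint) one has ∫u_n²/∫(u_n')² = (L/(nπ))² → 0, so a(u_n,u_n)/||u_n||_{H^1}² → 1. Hence the optimal constant is α = 1.
Therefore α = 1.


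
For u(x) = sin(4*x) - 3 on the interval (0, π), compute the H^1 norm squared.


||u||_{H^1(0,π)}^2 = 35*π/2

u'(x) = 4*cos(4*x).
Expand u² and (u')² and integrate term by term on (0, π), using: for integers n ≥ 1, ∫_0^π sin²(nx) dx = ∫_0^π cos²(nx) dx = π/2; for n ≠ n', ∫_0^π sin(nx)sin(n'x) dx = ∫_0^π cos(nx)cos(n'x) dx = 0; and by product-to-sum, ∫_0^π sin(nx)cos(n'x) dx = ½∫_0^π [sin((n+n')x) + sin((n−n')x)] dx, which is 0 when n+n' is even and 2n/(n²−n'²) when n+n' is odd (it need not vanish on (0, π)). For the constant mode: ∫_0^π 1 dx = π, ∫_0^π cos(nx) dx = 0, ∫_0^π sin(nx) dx = (1−(−1)^n)/n.
  u² squared terms: (-3)²·∫1 dx = 9·π = 9*π;  (1)²·∫sin(4x)² dx = 1·π/2 = π/2.
  u² cross terms: 2·(-3)·(1)·∫1·sin(4x) dx = -6·(0) = 0.
  So ∫_0^π u² dx = 9*π + π/2 + 0 = 19*π/2.
  (u')² squared terms: (4)²·∫cos(4x)² dx = 16·π/2 = 8*π.
  So ∫_0^π (u')² dx = 8*π.
||u||_{H^1}^2 = (19*π/2) + (8*π) = 35*π/2.


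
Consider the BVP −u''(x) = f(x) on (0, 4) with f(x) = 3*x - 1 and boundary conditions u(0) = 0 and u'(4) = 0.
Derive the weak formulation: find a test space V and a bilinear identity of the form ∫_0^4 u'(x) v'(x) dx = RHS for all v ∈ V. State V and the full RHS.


V = {v ∈ H^1(0, 4) : v(0) = 0} (test functions vanish at x = 0 where u is specified); weak form: ∫_0^4 u'v' dx = ∫_0^4 (3*x - 1) v dx for all v ∈ V.

Multiply both sides by a test function v and integrate from 0 to 4:
  ∫_0^4 −u''(x) v(x) dx = ∫_0^4 f(x) v(x) dx.
Integrate the LHS by parts once:
  ∫_0^4 −u'' v dx = −[u'(x) v(x)]_0^4 + ∫_0^4 u'(x) v'(x) dx.
Thus ∫_0^4 u'(x) v'(x) dx = ∫_0^4 f(x) v(x) dx + [u'(x) v(x)]_0^4.
Choose V so that boundary terms are either known or forced to vanish.
Mixed BC: u(0) = 0 (Dirichlet) and u'(4) = 0 (Neumann). Define V = {v ∈ H^1(0, 4) : v(0) = 0}. Then [u' v]_0^4 = u'(4)·v(4) − u'(0)·0 = 0.
Weak formulation: find u (satisfying any essential BC) such that ∫_0^4 u'(x) v'(x) dx = ∫_0^4 f v dx for all v ∈ V (Dirichlet at 0 absorbed into V; the Neumann datum at x = 4 is zero, so no boundary term remains).
Substituting f(x) = 3*x - 1, the right-hand side is ∫_0^4 (3*x - 1) v dx.


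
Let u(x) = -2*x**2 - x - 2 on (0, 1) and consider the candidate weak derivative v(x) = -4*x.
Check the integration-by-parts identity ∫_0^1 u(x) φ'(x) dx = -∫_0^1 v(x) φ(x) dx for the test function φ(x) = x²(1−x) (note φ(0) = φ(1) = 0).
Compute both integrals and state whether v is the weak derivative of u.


LHS = 17/60, RHS = 1/5. No, v is not the weak derivative of u.

u(x) = -2*x**2 - x - 2, classical derivative u'(x) = -4*x - 1.
φ(x) = x²(1−x), so φ'(x) = x*(2 - 3*x).
Note φ(0) = φ(1) = 0, so the boundary term u·φ vanishes.
LHS = ∫_0^1 u(x) φ'(x) dx = ∫_0^1 (6*x^4 - x^3 + 4*x^2 - 4*x) dx. Term by term:
  ∫_0^1 6*x^4 dx = 6/5;  ∫_0^1 -x^3 dx = -1/4;  ∫_0^1 4*x^2 dx = 4/3;
  ∫_0^1 -4*x dx = -2.
Sum: 6/5 − 1/4 + 4/3 − 2 = 17/60.
So LHS = 17/60.
∫_0^1 v(x) φ(x) dx = ∫_0^1 (4*x^4 - 4*x^3) dx. Term by term:
  ∫_0^1 4*x^4 dx = 4/5;  ∫_0^1 -4*x^3 dx = -1.
Sum: 4/5 − 1 = -1/5.
So RHS = -∫_0^1 v(x) φ(x) dx = 1/5.
LHS − RHS = 1/12 ≠ 0, so the identity fails.
(For a valid weak derivative the identity must hold for EVERY test function, in particular this one. The failure shows v is NOT the weak derivative of u.)
Correct weak derivative would be u'(x) = -4*x - 1.


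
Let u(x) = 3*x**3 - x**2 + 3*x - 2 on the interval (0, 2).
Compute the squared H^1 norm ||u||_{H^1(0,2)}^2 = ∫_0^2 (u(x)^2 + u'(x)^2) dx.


||u||_{H^1}^2 = 14530/21

The H^1 norm (squared) on an interval (0, L) is
  ||u||_{H^1}^2 = ∫_0^L u(x)^2 dx + ∫_0^L u'(x)^2 dx.
Compute u'(x) = 9*x**2 - 2*x + 3.
Then u(x)^2 = 9*x**6 - 6*x**5 + 19*x**4 - 18*x**3 + 13*x**2 - 12*x + 4 and u'(x)^2 = 81*x**4 - 36*x**3 + 58*x**2 - 12*x + 9.
Integrate each monomial from 0 to 2 using ∫_0^2 c·x^n dx = c·2^(n+1)/(n+1):
  ∫_0^2 u(x)^2 dx = ∫_0^2 (9*x^6 - 6*x^5 + 19*x^4 - 18*x^3 + 13*x^2 - 12*x + 4) dx. Term by term:
    ∫_0^2 9*x^6 dx = 1152/7;  ∫_0^2 -6*x^5 dx = -64;  ∫_0^2 19*x^4 dx = 608/5;
    ∫_0^2 -18*x^3 dx = -72;  ∫_0^2 13*x^2 dx = 104/3;  ∫_0^2 -12*x dx = -24;
    ∫_0^2 4 dx = 8.
  Sum: 1152/7 − 64 + 608/5 − 72 + 104/3 − 24 + 8 = 17728/105.
  ∫_0^2 u'(x)^2 dx = ∫_0^2 (81*x^4 - 36*x^3 + 58*x^2 - 12*x + 9) dx. Term by term:
    ∫_0^2 81*x^4 dx = 2592/5;  ∫_0^2 -36*x^3 dx = -144;  ∫_0^2 58*x^2 dx = 464/3;
    ∫_0^2 -12*x dx = -24;  ∫_0^2 9 dx = 18.
  Sum: 2592/5 − 144 + 464/3 − 24 + 18 = 7846/15.
Adding: ||u||_{H^1}^2 = 17728/105 + 7846/15 = 14530/21.


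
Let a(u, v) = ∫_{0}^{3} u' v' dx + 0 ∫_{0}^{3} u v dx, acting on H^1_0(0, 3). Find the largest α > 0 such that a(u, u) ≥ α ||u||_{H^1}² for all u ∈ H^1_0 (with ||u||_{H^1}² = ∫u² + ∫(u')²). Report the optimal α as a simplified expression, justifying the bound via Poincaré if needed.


α = π^2/(9 + π^2)

Coercivity of a(·,·) on H^1_0(0, 3) means a(u, u) ≥ α ||u||_{H^1}² for every u ∈ H^1_0.
The interval has length L = 3, and Poincaré/coercivity depend only on L. Here a(u, u) = ∫(u')² + (0)·∫u².
Here c = 0, so a(u,u) = ∫(u')² alone. The condition a(u,u) ≥ α||u||_{H^1}² reads (1−α)∫(u')² ≥ (α−c)∫u². Any admissible α is ≤ 1 (rapidly oscillating u have ∫u²/∫(u')² → 0), and α = 1 would force 0 ≥ (1−c)∫u², impossible since c < 1; so 1−α > 0. By the sharp Poincaré inequality on H^1_0 of an interval of length L, ∫(u')² ≥ (π/L)²∫u² with equality for the first sine mode sin(π(x−x₀)/L) (x₀ the left endpoint), so the inequality holds for all u iff (1−α)(π/L)² ≥ α − c, i.e. α ≤ ((π/L)² + c)/((π/L)² + 1) = (1 + c(L/π)²)/(1 + (L/π)²). (Direct route, valid since c ≤ 0: Poincaré gives c∫u² ≥ c(L/π)²∫(u')², so a(u,u) ≥ (1 + c(L/π)²)∫(u')², while ||u||_{H^1}² ≤ (1 + (L/π)²)∫(u')²; dividing yields the same α.) With (π/L)² = π^2/9 and c = 0, the largest admissible constant is α = ((π/L)² + c)/((π/L)² + 1).
Simplifying, α = π^2/(9 + π^2).


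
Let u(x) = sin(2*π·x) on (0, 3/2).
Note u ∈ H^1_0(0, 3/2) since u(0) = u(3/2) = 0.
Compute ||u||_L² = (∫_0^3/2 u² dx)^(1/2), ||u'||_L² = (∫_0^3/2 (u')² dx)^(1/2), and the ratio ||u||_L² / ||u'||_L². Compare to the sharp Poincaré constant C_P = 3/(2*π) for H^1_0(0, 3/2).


||u||_L² / ||u'||_L² = 1/(2*π) < C_P = 3/(2*π).

u(x) = sin(2*π·x), so u'(x) = 2*π*cos(2*π*x).
Writing u(x) = A·sin(kπx/L) with A = 1 and k = 3, use ∫_0^L sin²(kπx/L) dx = L/2 and ∫_0^L cos²(kπx/L) dx = L/2.
u² = 1·sin²(2*π·x) and (u')² = 4*π^2·cos²(2*π·x), and each of sin², cos² integrates to L/2 = 3/4 over (0, 3/2).
∫_0^3/2 u² dx = 3/4, so ||u||_L² = sqrt(3)/2.
∫_0^3/2 (u')² dx = 3*π^2, so ||u'||_L² = sqrt(3)*π.
Ratio ||u||_L² / ||u'||_L² = 1/(2*π).
Sharp Poincaré constant on H^1_0(0, 3/2) is C_P = L/π = 3/(2*π), achieved by sin(2*π/3·x).
This is the k = 3 harmonic; the ratio L/(kπ) is strictly less than C_P = L/π, consistent with the sharp inequality ||u||_L² ≤ C_P ||u'||_L².


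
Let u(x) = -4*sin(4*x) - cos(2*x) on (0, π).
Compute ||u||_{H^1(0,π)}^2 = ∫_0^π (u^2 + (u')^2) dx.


||u||_{H^1(0,π)}^2 = 277*π/2

u'(x) = 2*sin(2*x) - 16*cos(4*x).
Expand u² and (u')² and integrate term by term on (0, π), using: for integers n ≥ 1, ∫_0^π sin²(nx) dx = ∫_0^π cos²(nx) dx = π/2; for n ≠ n', ∫_0^π sin(nx)sin(n'x) dx = ∫_0^π cos(nx)cos(n'x) dx = 0; and by product-to-sum, ∫_0^π sin(nx)cos(n'x) dx = ½∫_0^π [sin((n+n')x) + sin((n−n')x)] dx, which is 0 when n+n' is even and 2n/(n²−n'²) when n+n' is odd (it need not vanish on (0, π)).
  u² squared terms: (-1)²·∫cos(2x)² dx = 1·π/2 = π/2;  (-4)²·∫sin(4x)² dx = 16·π/2 = 8*π.
  u² cross terms: 2·(-1)·(-4)·∫cos(2x)·sin(4x) dx = 8·(0) = 0.
  So ∫_0^π u² dx = π/2 + 8*π + 0 = 17*π/2.
  (u')² squared terms: (-16)²·∫cos(4x)² dx = 256·π/2 = 128*π;  (2)²·∫sin(2x)² dx = 4·π/2 = 2*π.
  (u')² cross terms: 2·(-16)·(2)·∫cos(4x)·sin(2x) dx = -64·(0) = 0.
  So ∫_0^π (u')² dx = 128*π + 2*π + 0 = 130*π.
||u||_{H^1}^2 = (17*π/2) + (130*π) = 277*π/2.


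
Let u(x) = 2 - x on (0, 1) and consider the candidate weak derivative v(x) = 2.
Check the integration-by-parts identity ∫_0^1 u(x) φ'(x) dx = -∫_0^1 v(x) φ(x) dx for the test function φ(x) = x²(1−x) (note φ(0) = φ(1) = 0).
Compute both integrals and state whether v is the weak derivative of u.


LHS = 1/12, RHS = -1/6. No, v is not the weak derivative of u.

u(x) = 2 - x, classical derivative u'(x) = -1.
φ(x) = x²(1−x), so φ'(x) = x*(2 - 3*x).
Note φ(0) = φ(1) = 0, so the boundary term u·φ vanishes.
LHS = ∫_0^1 u(x) φ'(x) dx = ∫_0^1 (3*x^3 - 8*x^2 + 4*x) dx. Term by term:
  ∫_0^1 3*x^3 dx = 3/4;  ∫_0^1 -8*x^2 dx = -8/3;  ∫_0^1 4*x dx = 2.
Sum: 3/4 − 8/3 + 2 = 1/12.
So LHS = 1/12.
∫_0^1 v(x) φ(x) dx = ∫_0^1 (-2*x^3 + 2*x^2) dx. Term by term:
  ∫_0^1 -2*x^3 dx = -1/2;  ∫_0^1 2*x^2 dx = 2/3.
Sum: -1/2 + 2/3 = 1/6.
So RHS = -∫_0^1 v(x) φ(x) dx = -1/6.
LHS − RHS = 1/4 ≠ 0, so the identity fails.
(For a valid weak derivative the identity must hold for EVERY test function, in particular this one. The failure shows v is NOT the weak derivative of u.)
Correct weak derivative would be u'(x) = -1.


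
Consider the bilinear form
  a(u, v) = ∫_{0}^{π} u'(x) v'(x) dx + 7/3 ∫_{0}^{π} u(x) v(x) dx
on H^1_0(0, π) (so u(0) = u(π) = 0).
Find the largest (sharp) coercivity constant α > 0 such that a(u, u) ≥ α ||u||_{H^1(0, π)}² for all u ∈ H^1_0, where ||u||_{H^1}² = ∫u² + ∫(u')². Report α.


α = 1

Coercivity of a(·,·) on H^1_0(0, π) means a(u, u) ≥ α ||u||_{H^1}² for every u ∈ H^1_0.
The interval has length L = π, and Poincaré/coercivity depend only on L. Here a(u, u) = ∫(u')² + (7/3)·∫u².
Here c = 7/3 ≥ 1, so a(u,u) = ∫(u')² + c∫u² ≥ ∫(u')² + ∫u² = ||u||_{H^1}², i.e. α = 1 works. No larger α is possible: a(u,u) ≥ α||u||_{H^1}² means (1−α)∫(u')² ≥ (α−c)∫u², and for the modes u_n = sin(nπ(x−x₀)/L) (x₀ the left endpoint) one has ∫u_n²/∫(u_n')² = (L/(nπ))² → 0, so a(u_n,u_n)/||u_n||_{H^1}² → 1. Hence the optimal constant is α = 1.
Therefore α = 1.


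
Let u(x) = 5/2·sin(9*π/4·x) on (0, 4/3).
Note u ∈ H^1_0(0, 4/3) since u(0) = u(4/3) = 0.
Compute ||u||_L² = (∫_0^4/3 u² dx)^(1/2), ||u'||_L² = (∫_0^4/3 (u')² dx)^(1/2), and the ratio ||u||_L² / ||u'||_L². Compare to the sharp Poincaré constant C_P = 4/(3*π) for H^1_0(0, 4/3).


||u||_L² / ||u'||_L² = 4/(9*π) < C_P = 4/(3*π).

u(x) = 5/2·sin(9*π/4·x), so u'(x) = 45*π*cos(9*π*x/4)/8.
Writing u(x) = A·sin(kπx/L) with A = 5/2 and k = 3, use ∫_0^L sin²(kπx/L) dx = L/2 and ∫_0^L cos²(kπx/L) dx = L/2.
u² = 25/4·sin²(9*π/4·x) and (u')² = 2025*π^2/64·cos²(9*π/4·x), and each of sin², cos² integrates to L/2 = 2/3 over (0, 4/3).
∫_0^4/3 u² dx = 25/6, so ||u||_L² = 5*sqrt(6)/6.
∫_0^4/3 (u')² dx = 675*π^2/32, so ||u'||_L² = 15*sqrt(6)*π/8.
Ratio ||u||_L² / ||u'||_L² = 4/(9*π).
Sharp Poincaré constant on H^1_0(0, 4/3) is C_P = L/π = 4/(3*π), achieved by sin(3*π/4·x).
This is the k = 3 harmonic; the ratio L/(kπ) is strictly less than C_P = L/π, consistent with the sharp inequality ||u||_L² ≤ C_P ||u'||_L².


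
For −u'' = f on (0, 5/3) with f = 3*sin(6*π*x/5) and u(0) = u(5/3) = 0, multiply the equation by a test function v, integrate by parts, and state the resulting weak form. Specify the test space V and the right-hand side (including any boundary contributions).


V = H^1_0(0, 5/3) (so v(0) = v(5/3) = 0); weak form: ∫_0^5/3 u'v' dx = ∫_0^5/3 (3*sin(6*π*x/5)) v dx for all v ∈ V.

Multiply both sides by a test function v and integrate from 0 to 5/3:
  ∫_0^5/3 −u''(x) v(x) dx = ∫_0^5/3 f(x) v(x) dx.
Integrate the LHS by parts once:
  ∫_0^5/3 −u'' v dx = −[u'(x) v(x)]_0^5/3 + ∫_0^5/3 u'(x) v'(x) dx.
Thus ∫_0^5/3 u'(x) v'(x) dx = ∫_0^5/3 f(x) v(x) dx + [u'(x) v(x)]_0^5/3.
Choose V so that boundary terms are either known or forced to vanish.
u is Dirichlet: u(0) = u(5/3) = 0. Let V = H^1_0(0, 5/3); then v(0) = v(5/3) = 0, and [u' v]_0^5/3 = 0.
Weak formulation: find u (satisfying any essential BC) such that ∫_0^5/3 u'(x) v'(x) dx = ∫_0^5/3 f v dx for all v ∈ V.
Substituting f(x) = 3*sin(6*π*x/5), the right-hand side is ∫_0^5/3 (3*sin(6*π*x/5)) v dx.


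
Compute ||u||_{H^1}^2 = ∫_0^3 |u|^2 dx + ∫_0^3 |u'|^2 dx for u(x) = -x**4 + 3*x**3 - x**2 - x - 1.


||u||_{H^1}^2 = 45111/140

The H^1 norm (squared) on an interval (0, L) is
  ||u||_{H^1}^2 = ∫_0^L u(x)^2 dx + ∫_0^L u'(x)^2 dx.
Compute u'(x) = -4*x**3 + 9*x**2 - 2*x - 1.
Then u(x)^2 = x**8 - 6*x**7 + 11*x**6 - 4*x**5 - 3*x**4 - 4*x**3 + 3*x**2 + 2*x + 1 and u'(x)^2 = 16*x**6 - 72*x**5 + 97*x**4 - 28*x**3 - 14*x**2 + 4*x + 1.
Integrate each monomial from 0 to 3 using ∫_0^3 c·x^n dx = c·3^(n+1)/(n+1):
  ∫_0^3 u(x)^2 dx = ∫_0^3 (x^8 - 6*x^7 + 11*x^6 - 4*x^5 - 3*x^4 - 4*x^3 + 3*x^2 + 2*x + 1) dx. Term by term:
    ∫_0^3 x^8 dx = 2187;  ∫_0^3 -6*x^7 dx = -19683/4;  ∫_0^3 11*x^6 dx = 24057/7;
    ∫_0^3 -4*x^5 dx = -486;  ∫_0^3 -3*x^4 dx = -729/5;  ∫_0^3 -4*x^3 dx = -81;
    ∫_0^3 3*x^2 dx = 27;  ∫_0^3 2*x dx = 9;  ∫_0^3 1 dx = 3.
  Sum: 2187 − 19683/4 + 24057/7 − 486 − 729/5 − 81 + 27 + 9 + 3 = 4083/140.
  ∫_0^3 u'(x)^2 dx = ∫_0^3 (16*x^6 - 72*x^5 + 97*x^4 - 28*x^3 - 14*x^2 + 4*x + 1) dx. Term by term:
    ∫_0^3 16*x^6 dx = 34992/7;  ∫_0^3 -72*x^5 dx = -8748;  ∫_0^3 97*x^4 dx = 23571/5;
    ∫_0^3 -28*x^3 dx = -567;  ∫_0^3 -14*x^2 dx = -126;  ∫_0^3 4*x dx = 18;
    ∫_0^3 1 dx = 3.
  Sum: 34992/7 − 8748 + 23571/5 − 567 − 126 + 18 + 3 = 10257/35.
Adding: ||u||_{H^1}^2 = 4083/140 + 10257/35 = 45111/140.


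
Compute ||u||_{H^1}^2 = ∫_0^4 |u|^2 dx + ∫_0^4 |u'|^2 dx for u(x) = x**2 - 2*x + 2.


||u||_{H^1}^2 = 544/5

The H^1 norm (squared) on an interval (0, L) is
  ||u||_{H^1}^2 = ∫_0^L u(x)^2 dx + ∫_0^L u'(x)^2 dx.
Compute u'(x) = 2*x - 2.
Then u(x)^2 = x**4 - 4*x**3 + 8*x**2 - 8*x + 4 and u'(x)^2 = 4*x**2 - 8*x + 4.
Integrate each monomial from 0 to 4 using ∫_0^4 c·x^n dx = c·4^(n+1)/(n+1):
  ∫_0^4 u(x)^2 dx = ∫_0^4 (x^4 - 4*x^3 + 8*x^2 - 8*x + 4) dx. Term by term:
    ∫_0^4 x^4 dx = 1024/5;  ∫_0^4 -4*x^3 dx = -256;  ∫_0^4 8*x^2 dx = 512/3;
    ∫_0^4 -8*x dx = -64;  ∫_0^4 4 dx = 16.
  Sum: 1024/5 − 256 + 512/3 − 64 + 16 = 1072/15.
  ∫_0^4 u'(x)^2 dx = ∫_0^4 (4*x^2 - 8*x + 4) dx. Term by term:
    ∫_0^4 4*x^2 dx = 256/3;  ∫_0^4 -8*x dx = -64;  ∫_0^4 4 dx = 16.
  Sum: 256/3 − 64 + 16 = 112/3.
Adding: ||u||_{H^1}^2 = 1072/15 + 112/3 = 544/5.


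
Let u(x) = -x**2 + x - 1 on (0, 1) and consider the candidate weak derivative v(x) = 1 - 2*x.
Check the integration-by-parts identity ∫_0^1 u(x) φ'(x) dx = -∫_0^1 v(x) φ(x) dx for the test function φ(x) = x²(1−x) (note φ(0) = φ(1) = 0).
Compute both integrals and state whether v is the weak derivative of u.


LHS = 1/60, RHS = 1/60. Yes, v = u' weakly.

u(x) = -x**2 + x - 1, classical derivative u'(x) = 1 - 2*x.
φ(x) = x²(1−x), so φ'(x) = x*(2 - 3*x).
Note φ(0) = φ(1) = 0, so the boundary term u·φ vanishes.
LHS = ∫_0^1 u(x) φ'(x) dx = ∫_0^1 (3*x^4 - 5*x^3 + 5*x^2 - 2*x) dx. Term by term:
  ∫_0^1 3*x^4 dx = 3/5;  ∫_0^1 -5*x^3 dx = -5/4;  ∫_0^1 5*x^2 dx = 5/3;
  ∫_0^1 -2*x dx = -1.
Sum: 3/5 − 5/4 + 5/3 − 1 = 1/60.
So LHS = 1/60.
∫_0^1 v(x) φ(x) dx = ∫_0^1 (2*x^4 - 3*x^3 + x^2) dx. Term by term:
  ∫_0^1 2*x^4 dx = 2/5;  ∫_0^1 -3*x^3 dx = -3/4;  ∫_0^1 x^2 dx = 1/3.
Sum: 2/5 − 3/4 + 1/3 = -1/60.
So RHS = -∫_0^1 v(x) φ(x) dx = 1/60.
LHS = RHS, so the identity holds for this test φ.
Moreover u is smooth here and v(x) = u'(x) = 1 - 2*x pointwise, so the identity holds for every test function. Hence v is the weak derivative of u.


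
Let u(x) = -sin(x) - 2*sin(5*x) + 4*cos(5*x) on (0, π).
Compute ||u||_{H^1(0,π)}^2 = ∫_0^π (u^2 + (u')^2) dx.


||u||_{H^1(0,π)}^2 = 261*π

u'(x) = -20*sin(5*x) - cos(x) - 10*cos(5*x).
Expand u² and (u')² and integrate term by term on (0, π), using: for integers n ≥ 1, ∫_0^π sin²(nx) dx = ∫_0^π cos²(nx) dx = π/2; for n ≠ n', ∫_0^π sin(nx)sin(n'x) dx = ∫_0^π cos(nx)cos(n'x) dx = 0; and by product-to-sum, ∫_0^π sin(nx)cos(n'x) dx = ½∫_0^π [sin((n+n')x) + sin((n−n')x)] dx, which is 0 when n+n' is even and 2n/(n²−n'²) when n+n' is odd (it need not vanish on (0, π)).
  u² squared terms: (-1)²·∫sin(x)² dx = 1·π/2 = π/2;  (-2)²·∫sin(5x)² dx = 4·π/2 = 2*π;  (4)²·∫cos(5x)² dx = 16·π/2 = 8*π.
  u² cross terms: 2·(-1)·(-2)·∫sin(x)·sin(5x) dx = 4·(0) = 0;  2·(-1)·(4)·∫sin(x)·cos(5x) dx = -8·(0) = 0;  2·(-2)·(4)·∫sin(5x)·cos(5x) dx = -16·(0) = 0.
  So ∫_0^π u² dx = π/2 + 2*π + 8*π + 0 + 0 + 0 = 21*π/2.
  (u')² squared terms: (-1)²·∫cos(x)² dx = 1·π/2 = π/2;  (-20)²·∫sin(5x)² dx = 400·π/2 = 200*π;  (-10)²·∫cos(5x)² dx = 100·π/2 = 50*π.
  (u')² cross terms: 2·(-1)·(-20)·∫cos(x)·sin(5x) dx = 40·(0) = 0;  2·(-1)·(-10)·∫cos(x)·cos(5x) dx = 20·(0) = 0;  2·(-20)·(-10)·∫sin(5x)·cos(5x) dx = 400·(0) = 0.
  So ∫_0^π (u')² dx = π/2 + 200*π + 50*π + 0 + 0 + 0 = 501*π/2.
||u||_{H^1}^2 = (21*π/2) + (501*π/2) = 261*π.
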